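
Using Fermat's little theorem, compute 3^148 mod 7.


Fermat's little theorem: if p is prime and gcd(a,p)=1, then a^(p-1) ≡ 1 (mod p)
p = 7 is prime, gcd(3,7) = 1
Reduce exponent: 148 mod 6 = 4
So 3^148 ≡ 3^4 (mod 7)
3^4 mod 7 = 4

3^148 ≡ 4 (mod 7)


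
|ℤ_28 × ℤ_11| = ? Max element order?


|ℤ_28 × ℤ_11| = 28 × 11 = 308
Max element order = lcm(28,11) = 308
Cyclic? Yes (gcd=1)

|ℤ_28×ℤ_11| = 308, max element order = 308


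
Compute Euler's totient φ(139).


Factor n: 139 = 139
φ(n) = n · ∏(1 - 1/p) over distinct primes p | n
φ(139) = 139 · (1 - 1/139) = 138

φ(139) = 138


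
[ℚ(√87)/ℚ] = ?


√87 has minimal polynomial x² - 87 (irreducible over ℚ since 87 is squarefree)

[ℚ(√87)/ℚ] = 2


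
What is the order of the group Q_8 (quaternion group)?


Q_8 = {±1, ±i, ±j, ±k}
|Q_8| = 8

|Q_8 (quaternion group)| = 8


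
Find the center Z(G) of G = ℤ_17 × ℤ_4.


Z(G) = {g ∈ G | gx = xg for all x ∈ G}
Direct product of abelian groups is abelian, so Z(G) = G

Z(ℤ_17 × ℤ_4) = ℤ_17 × ℤ_4


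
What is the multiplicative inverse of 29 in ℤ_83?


Use the extended Euclidean algorithm to write 1 = 29·s + 83·t; then s mod 83 is the inverse.
Euclidean algorithm:
  29 = 0·83 + 29
  83 = 2·29 + 25
  29 = 1·25 + 4
  25 = 6·4 + 1
  4 = 4·1 + 0
gcd(29,83) = 1
Back-substitution gives: 29·(-20) + 83·(7) = 1
So 29⁻¹ ≡ -20 ≡ 63 (mod 83)
Check: 29 × 63 = 1827 ≡ 1 (mod 83) ✓

29⁻¹ ≡ 63 (mod 83)


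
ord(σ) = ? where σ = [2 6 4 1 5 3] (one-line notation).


Cycle decomposition: (1 2 6 3 4)
Cycle lengths: 5
Order = lcm(5) = 5

ord(σ) = 5


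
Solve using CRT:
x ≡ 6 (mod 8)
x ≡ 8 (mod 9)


m₁ = 8, m₂ = 9, gcd = 1, so CRT applies. M = m₁·m₂ = 72
Let M₁ = M/m₁ = 9, M₂ = M/m₂ = 8
Find y₁ ≡ M₁⁻¹ (mod m₁): 9⁻¹ ≡ 1 (mod 8)
Find y₂ ≡ M₂⁻¹ (mod m₂): 8⁻¹ ≡ 8 (mod 9)
x = a₁·M₁·y₁ + a₂·M₂·y₂ = 6·9·1 + 8·8·8 = 566
Reduce mod 72: x ≡ 62
Check: 62 mod 8 = 6 ✓, 62 mod 9 = 8 ✓

x ≡ 62 (mod 72)


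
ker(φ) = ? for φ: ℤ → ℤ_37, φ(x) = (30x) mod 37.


Kernel = preimage of identity
ker(φ) = {x ∈ ℤ : 30x ≡ 0 (mod 37)}. gcd(30,37) = 1, so 30x ≡ 0 (mod 37) ⟺ x ≡ 0 (mod 37/1 = 37). Hence ker(φ) = 37ℤ

ker(φ) = 37ℤ


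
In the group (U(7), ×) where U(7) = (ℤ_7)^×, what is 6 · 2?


Operation: multiplication mod 7
6 · 2 = (a × b) mod 7 with a = 6, b = 2

6 · 2 = 5


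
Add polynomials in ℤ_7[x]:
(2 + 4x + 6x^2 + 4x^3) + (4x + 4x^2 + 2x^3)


Add coefficients mod 7:
x^0: 2 + 0 = 2 (mod 7)
x^1: 4 + 4 = 1 (mod 7)
x^2: 6 + 4 = 3 (mod 7)
x^3: 4 + 2 = 6 (mod 7)
Result: 2 + x + 3x^2 + 6x^3

f + g = 2 + x + 3x^2 + 6x^3


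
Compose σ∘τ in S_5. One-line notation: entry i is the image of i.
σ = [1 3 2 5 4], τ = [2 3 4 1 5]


σ∘τ: apply τ first, then σ
1 →τ 2 →σ 3
2 →τ 3 →σ 2
3 →τ 4 →σ 5
4 →τ 1 →σ 1
5 →τ 5 →σ 4

σ∘τ = [3 2 5 1 4]


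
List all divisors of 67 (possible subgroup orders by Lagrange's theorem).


Lagrange's theorem: |H| divides |G|
|G| = 67
Divisors of 67: 1, 67

Possible subgroup orders: {1, 67}


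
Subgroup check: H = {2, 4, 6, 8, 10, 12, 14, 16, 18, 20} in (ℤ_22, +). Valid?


Subgroup test for H = {2, 4, 6, 8, 10, 12, 14, 16, 18, 20} in (ℤ_22, +):
(1) 0 ∈ H? No
(2) Closure: for all a,b ∈ H, (a+b) mod 22 ∈ H? No  [counterexample: 2 + 20 = 0 ∉ H]
(3) Inverses: for all a ∈ H, -a mod 22 ∈ H? Yes

No, H is not a subgroup of ℤ_22


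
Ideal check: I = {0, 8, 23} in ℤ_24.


Check ideal conditions for I = {0, 8, 23} in ℤ_24:
(1) I is an additive subgroup? No
(2) For r ∈ ℤ_24 and a ∈ I: r·a ∈ I? No  [counterexample: r=2, a=8, r·a mod 24 = 16 ∉ I]

No, I is not an ideal of ℤ_24


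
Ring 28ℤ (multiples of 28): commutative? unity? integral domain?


28ℤ is a commutative ring under +,× but has no multiplicative identity (1 ∉ 28ℤ); it has no zero divisors, but without unity it is not an integral domain
Commutative: Yes
Integral domain: No
Has unity: No

28ℤ (multiples of 28): Commutative=Yes, Unity=No


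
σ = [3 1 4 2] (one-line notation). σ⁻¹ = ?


To find σ⁻¹, swap domain and range:
σ(1) = 3 → σ⁻¹(3) = 1
σ(2) = 1 → σ⁻¹(1) = 2
σ(3) = 4 → σ⁻¹(4) = 3
σ(4) = 2 → σ⁻¹(2) = 4

σ⁻¹ = [2 4 1 3]


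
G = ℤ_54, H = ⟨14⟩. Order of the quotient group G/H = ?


|⟨14⟩| = n / gcd(14, 54) = 54 / 2 = 27
H is normal (ℤ_54 is abelian).
|G/H| = |G| / |H| = 54 / 27 = 2

|G/H| = 2


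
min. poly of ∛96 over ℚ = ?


∛96 satisfies x³ - 96 = 0, irreducible over ℚ (no rational root; 96 is not a perfect cube)

Minimal polynomial: x³ - 96


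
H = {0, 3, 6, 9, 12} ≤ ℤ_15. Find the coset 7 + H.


7 + H = {7 + h (mod 15) : h ∈ H}
7+0=7, 7+3=10, 7+6=13, 7+9=1, 7+12=4
7 + H = {1, 4, 7, 10, 13} = 1 + H

7 + H = {1, 4, 7, 10, 13}


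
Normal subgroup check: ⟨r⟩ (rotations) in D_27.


H = ⟨r⟩ (rotations) in D_27
The rotation subgroup ⟨r⟩ has index 2 in D_27, so it is normal

Yes, normal subgroup


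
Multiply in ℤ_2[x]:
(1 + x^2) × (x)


Expand and collect like terms; reduce coefficients mod 2:
x^0: 1·0 = 0 ≡ 0 (mod 2)
x^1: 1·1 + 0·0 = 1 ≡ 1 (mod 2)
x^2: 0·1 + 1·0 = 0 ≡ 0 (mod 2)
x^3: 1·1 = 1 ≡ 1 (mod 2)
Result: x + x^3

f · g = x + x^3


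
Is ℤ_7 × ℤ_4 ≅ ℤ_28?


Comparing ℤ_7 × ℤ_4 and ℤ_28:
gcd(7,4) = 1, so ℤ_7 × ℤ_4 ≅ ℤ_28 (CRT)

Yes, ℤ_7 × ℤ_4 ≅ ℤ_28


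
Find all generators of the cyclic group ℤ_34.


g generates ℤ_n iff gcd(g,n) = 1
Prime factors of 34: 2, 17
Generators are g ∈ {1,...,33} not divisible by any of these primes.
Generators: {1, 3, 5, 7, 9, 11, 13, 15, 19, 21, 23, 25, 27, 29, 31, 33}
Number of generators = φ(34) = 16

Generators of ℤ_34 = {1, 3, 5, 7, 9, 11, 13, 15, 19, 21, 23, 25, 27, 29, 31, 33}


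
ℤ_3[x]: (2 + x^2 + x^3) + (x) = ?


Add coefficients mod 3:
x^0: 2 + 0 = 2 (mod 3)
x^1: 0 + 1 = 1 (mod 3)
x^2: 1 + 0 = 1 (mod 3)
x^3: 1 + 0 = 1 (mod 3)
Result: 2 + x + x^2 + x^3

f + g = 2 + x + x^2 + x^3


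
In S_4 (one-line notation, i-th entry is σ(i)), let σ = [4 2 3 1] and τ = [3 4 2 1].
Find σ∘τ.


σ∘τ: apply τ first, then σ
1 →τ 3 →σ 3
2 →τ 4 →σ 1
3 →τ 2 →σ 2
4 →τ 1 →σ 4

σ∘τ = [3 1 2 4]


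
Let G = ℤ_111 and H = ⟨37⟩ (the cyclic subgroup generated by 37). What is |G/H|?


|⟨37⟩| = n / gcd(37, 111) = 111 / 37 = 3
H is normal (ℤ_111 is abelian).
|G/H| = |G| / |H| = 111 / 3 = 37

|G/H| = 37


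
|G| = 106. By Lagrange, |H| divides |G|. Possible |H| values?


Lagrange's theorem: |H| divides |G|
|G| = 106
Divisors of 106: 1, 2, 53, 106

Possible subgroup orders: {1, 2, 53, 106}


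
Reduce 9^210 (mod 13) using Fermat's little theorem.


Fermat's little theorem: if p is prime and gcd(a,p)=1, then a^(p-1) ≡ 1 (mod p)
p = 13 is prime, gcd(9,13) = 1
Reduce exponent: 210 mod 12 = 6
So 9^210 ≡ 9^6 (mod 13)
9^6 mod 13 = 1

9^210 ≡ 1 (mod 13)


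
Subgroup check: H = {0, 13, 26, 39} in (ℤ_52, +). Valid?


Subgroup test for H = {0, 13, 26, 39} in (ℤ_52, +):
(1) 0 ∈ H? Yes
(2) Closure: for all a,b ∈ H, (a+b) mod 52 ∈ H? Yes
(3) Inverses: for all a ∈ H, -a mod 52 ∈ H? Yes

Yes, H is a subgroup of ℤ_52


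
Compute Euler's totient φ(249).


Factor n: 249 = 3 × 83
φ(n) = n · ∏(1 - 1/p) over distinct primes p | n
φ(249) = 249 · (1 - 1/3) · (1 - 1/83) = 164

φ(249) = 164


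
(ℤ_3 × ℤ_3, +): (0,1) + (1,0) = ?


Operation: componentwise addition mod (3, 3)
(0,1) + (1,0) = ((a₁+b₁) mod 3, (a₂+b₂) mod 3) with a = (0,1), b = (1,0)

(0,1) + (1,0) = (1,1)


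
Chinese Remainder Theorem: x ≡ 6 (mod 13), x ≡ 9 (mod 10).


m₁ = 13, m₂ = 10, gcd = 1, so CRT applies. M = m₁·m₂ = 130
Let M₁ = M/m₁ = 10, M₂ = M/m₂ = 13
Find y₁ ≡ M₁⁻¹ (mod m₁): 10⁻¹ ≡ 4 (mod 13)
Find y₂ ≡ M₂⁻¹ (mod m₂): 13⁻¹ ≡ 7 (mod 10)
x = a₁·M₁·y₁ + a₂·M₂·y₂ = 6·10·4 + 9·13·7 = 1059
Reduce mod 130: x ≡ 19
Check: 19 mod 13 = 6 ✓, 19 mod 10 = 9 ✓

x ≡ 19 (mod 130)


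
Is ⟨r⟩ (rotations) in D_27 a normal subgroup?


H = ⟨r⟩ (rotations) in D_27
The rotation subgroup ⟨r⟩ has index 2 in D_27, so it is normal

Yes, normal subgroup


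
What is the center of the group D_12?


Z(G) = {g ∈ G | gx = xg for all x ∈ G}
For even n, Z(D_n) = {e, r^(n/2)}: the 180° rotation r^6 commutes with every reflection and rotation

Z(D_12) = {e, r^6}


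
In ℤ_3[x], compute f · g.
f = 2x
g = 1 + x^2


Expand and collect like terms; reduce coefficients mod 3:
x^0: 0·1 = 0 ≡ 0 (mod 3)
x^1: 0·0 + 2·1 = 2 ≡ 2 (mod 3)
x^2: 0·1 + 2·0 = 0 ≡ 0 (mod 3)
x^3: 2·1 = 2 ≡ 2 (mod 3)
Result: 2x + 2x^3

f · g = 2x + 2x^3


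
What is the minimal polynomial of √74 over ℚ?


√74 satisfies x² - 74 = 0, irreducible over ℚ since 74 is squarefree

Minimal polynomial: x² - 74


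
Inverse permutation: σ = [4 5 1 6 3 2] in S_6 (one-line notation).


To find σ⁻¹, swap domain and range:
σ(1) = 4 → σ⁻¹(4) = 1
σ(2) = 5 → σ⁻¹(5) = 2
σ(3) = 1 → σ⁻¹(1) = 3
σ(4) = 6 → σ⁻¹(6) = 4
σ(5) = 3 → σ⁻¹(3) = 5
σ(6) = 2 → σ⁻¹(2) = 6

σ⁻¹ = [3 6 5 1 2 4]


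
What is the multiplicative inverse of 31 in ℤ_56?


Use the extended Euclidean algorithm to write 1 = 31·s + 56·t; then s mod 56 is the inverse.
Euclidean algorithm:
  31 = 0·56 + 31
  56 = 1·31 + 25
  31 = 1·25 + 6
  25 = 4·6 + 1
  6 = 6·1 + 0
gcd(31,56) = 1
Back-substitution gives: 31·(-9) + 56·(5) = 1
So 31⁻¹ ≡ -9 ≡ 47 (mod 56)
Check: 31 × 47 = 1457 ≡ 1 (mod 56) ✓

31⁻¹ ≡ 47 (mod 56)


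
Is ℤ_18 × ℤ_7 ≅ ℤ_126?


Comparing ℤ_18 × ℤ_7 and ℤ_126:
gcd(18,7) = 1, so ℤ_18 × ℤ_7 ≅ ℤ_126 (CRT)

Yes, ℤ_18 × ℤ_7 ≅ ℤ_126


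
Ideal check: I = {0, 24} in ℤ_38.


Check ideal conditions for I = {0, 24} in ℤ_38:
(1) I is an additive subgroup? No
(2) For r ∈ ℤ_38 and a ∈ I: r·a ∈ I? No  [counterexample: r=2, a=24, r·a mod 38 = 10 ∉ I]

No, I is not an ideal of ℤ_38


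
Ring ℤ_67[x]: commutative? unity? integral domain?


ℤ_67 is a field (n prime), so ℤ_67[x] is a commutative integral domain with unity
Commutative: Yes
Integral domain: Yes
Has unity: Yes

ℤ_67[x]: Commutative=Yes, Unity=Yes


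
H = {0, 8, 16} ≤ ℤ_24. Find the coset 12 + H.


12 + H = {12 + h (mod 24) : h ∈ H}
12+0=12, 12+8=20, 12+16=4
12 + H = {4, 12, 20} = 4 + H

12 + H = {4, 12, 20}


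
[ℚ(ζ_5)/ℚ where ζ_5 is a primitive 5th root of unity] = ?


[ℚ(ζ_n):ℚ] = deg Φ_n(x) = φ(n). Here φ(5) = 4

[ℚ(ζ_5)/ℚ where ζ_5 is a primitive 5th root of unity] = 4


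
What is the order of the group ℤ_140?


ℤ_n has n elements.

|ℤ_140| = 140


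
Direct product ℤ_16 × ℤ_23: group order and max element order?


|ℤ_16 × ℤ_23| = 16 × 23 = 368
Max element order = lcm(16,23) = 368
Cyclic? Yes (gcd=1)

|ℤ_16×ℤ_23| = 368, max element order = 368


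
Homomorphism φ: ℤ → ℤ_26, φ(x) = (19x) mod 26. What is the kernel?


Kernel = preimage of identity
ker(φ) = {x ∈ ℤ : 19x ≡ 0 (mod 26)}. gcd(19,26) = 1, so 19x ≡ 0 (mod 26) ⟺ x ≡ 0 (mod 26/1 = 26). Hence ker(φ) = 26ℤ

ker(φ) = 26ℤ


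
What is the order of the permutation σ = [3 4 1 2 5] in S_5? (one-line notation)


Cycle decomposition: (1 3) (2 4)
Cycle lengths: 2, 2
Order = lcm(2, 2) = 2

ord(σ) = 2


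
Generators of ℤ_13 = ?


g generates ℤ_n iff gcd(g,n) = 1
Checking each g ∈ {1,...,12}:
gcd(1,13) = 1
gcd(2,13) = 1
gcd(3,13) = 1
gcd(4,13) = 1
gcd(5,13) = 1
gcd(6,13) = 1
gcd(7,13) = 1
gcd(8,13) = 1
gcd(9,13) = 1
gcd(10,13) = 1
gcd(11,13) = 1
gcd(12,13) = 1
Generators: {1, 2, 3, 4, 5, 6, 7, 8, 9, 10, 11, 12}
Number of generators = φ(13) = 12

Generators of ℤ_13 = {1, 2, 3, 4, 5, 6, 7, 8, 9, 10, 11, 12}


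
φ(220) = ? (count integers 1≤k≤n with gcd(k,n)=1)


Factor n: 220 = 2^2 × 5 × 11
φ(n) = n · ∏(1 - 1/p) over distinct primes p | n
φ(220) = 220 · (1 - 1/2) · (1 - 1/5) · (1 - 1/11) = 80

φ(220) = 80


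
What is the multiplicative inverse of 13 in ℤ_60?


Use the extended Euclidean algorithm to write 1 = 13·s + 60·t; then s mod 60 is the inverse.
Euclidean algorithm:
  13 = 0·60 + 13
  60 = 4·13 + 8
  13 = 1·8 + 5
  8 = 1·5 + 3
  5 = 1·3 + 2
  3 = 1·2 + 1
  2 = 2·1 + 0
gcd(13,60) = 1
Back-substitution gives: 13·(-23) + 60·(5) = 1
So 13⁻¹ ≡ -23 ≡ 37 (mod 60)
Check: 13 × 37 = 481 ≡ 1 (mod 60) ✓

13⁻¹ ≡ 37 (mod 60)


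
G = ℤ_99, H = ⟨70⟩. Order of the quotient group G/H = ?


|⟨70⟩| = n / gcd(70, 99) = 99 / 1 = 99
H is normal (ℤ_99 is abelian).
|G/H| = |G| / |H| = 99 / 99 = 1

|G/H| = 1


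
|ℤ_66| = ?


ℤ_n has n elements.

|ℤ_66| = 66


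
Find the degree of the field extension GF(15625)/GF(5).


GF(15625) = GF(5^6), so the extension degree is 6

[GF(15625)/GF(5)] = 6


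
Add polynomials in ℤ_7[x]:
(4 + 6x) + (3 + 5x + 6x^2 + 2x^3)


Add coefficients mod 7:
x^0: 4 + 3 = 0 (mod 7)
x^1: 6 + 5 = 4 (mod 7)
x^2: 0 + 6 = 6 (mod 7)
x^3: 0 + 2 = 2 (mod 7)
Result: 4x + 6x^2 + 2x^3

f + g = 4x + 6x^2 + 2x^3


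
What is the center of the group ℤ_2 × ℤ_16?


Z(G) = {g ∈ G | gx = xg for all x ∈ G}
Direct product of abelian groups is abelian, so Z(G) = G

Z(ℤ_2 × ℤ_16) = ℤ_2 × ℤ_16


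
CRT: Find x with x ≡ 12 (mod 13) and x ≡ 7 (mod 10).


m₁ = 13, m₂ = 10, gcd = 1, so CRT applies. M = m₁·m₂ = 130
Let M₁ = M/m₁ = 10, M₂ = M/m₂ = 13
Find y₁ ≡ M₁⁻¹ (mod m₁): 10⁻¹ ≡ 4 (mod 13)
Find y₂ ≡ M₂⁻¹ (mod m₂): 13⁻¹ ≡ 7 (mod 10)
x = a₁·M₁·y₁ + a₂·M₂·y₂ = 12·10·4 + 7·13·7 = 1117
Reduce mod 130: x ≡ 77
Check: 77 mod 13 = 12 ✓, 77 mod 10 = 7 ✓

x ≡ 77 (mod 130)


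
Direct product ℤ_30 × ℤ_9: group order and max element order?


|ℤ_30 × ℤ_9| = 30 × 9 = 270
Max element order = lcm(30,9) = 90
Cyclic? No (gcd=3)

|ℤ_30×ℤ_9| = 270, max element order = 90


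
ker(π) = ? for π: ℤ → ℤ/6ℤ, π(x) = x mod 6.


Kernel = preimage of identity
ker(π) = multiples of 6 = 6ℤ

ker(π) = 6ℤ


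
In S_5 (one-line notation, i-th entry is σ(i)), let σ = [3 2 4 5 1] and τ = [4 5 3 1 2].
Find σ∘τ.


σ∘τ: apply τ first, then σ
1 →τ 4 →σ 5
2 →τ 5 →σ 1
3 →τ 3 →σ 4
4 →τ 1 →σ 3
5 →τ 2 →σ 2

σ∘τ = [5 1 4 3 2]


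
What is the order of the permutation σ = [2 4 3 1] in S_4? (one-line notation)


Cycle decomposition: (1 2 4)
Cycle lengths: 3
Order = lcm(3) = 3

ord(σ) = 3


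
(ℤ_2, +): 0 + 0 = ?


Operation: addition mod 2
0 + 0 = (a + b) mod 2 with a = 0, b = 0

0 + 0 = 0


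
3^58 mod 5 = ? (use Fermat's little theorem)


Fermat's little theorem: if p is prime and gcd(a,p)=1, then a^(p-1) ≡ 1 (mod p)
p = 5 is prime, gcd(3,5) = 1
Reduce exponent: 58 mod 4 = 2
So 3^58 ≡ 3^2 (mod 5)
3^2 mod 5 = 4

3^58 ≡ 4 (mod 5)


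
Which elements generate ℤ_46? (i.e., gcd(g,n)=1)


g generates ℤ_n iff gcd(g,n) = 1
Prime factors of 46: 2, 23
Generators are g ∈ {1,...,45} not divisible by any of these primes.
Generators: {1, 3, 5, 7, 9, 11, 13, 15, 17, 19, 21, 25, 27, 29, 31, 33, 35, 37, 39, 41, 43, 45}
Number of generators = φ(46) = 22

Generators of ℤ_46 = {1, 3, 5, 7, 9, 11, 13, 15, 17, 19, 21, 25, 27, 29, 31, 33, 35, 37, 39, 41, 43, 45}


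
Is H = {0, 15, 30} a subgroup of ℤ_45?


Subgroup test for H = {0, 15, 30} in (ℤ_45, +):
(1) 0 ∈ H? Yes
(2) Closure: for all a,b ∈ H, (a+b) mod 45 ∈ H? Yes
(3) Inverses: for all a ∈ H, -a mod 45 ∈ H? Yes

Yes, H is a subgroup of ℤ_45


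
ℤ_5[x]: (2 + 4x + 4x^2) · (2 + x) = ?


Expand and collect like terms; reduce coefficients mod 5:
x^0: 2·2 = 4 ≡ 4 (mod 5)
x^1: 2·1 + 4·2 = 10 ≡ 0 (mod 5)
x^2: 4·1 + 4·2 = 12 ≡ 2 (mod 5)
x^3: 4·1 = 4 ≡ 4 (mod 5)
Result: 4 + 2x^2 + 4x^3

f · g = 4 + 2x^2 + 4x^3


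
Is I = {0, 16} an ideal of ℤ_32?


Check ideal conditions for I = {0, 16} in ℤ_32:
(1) I is an additive subgroup? Yes
(2) For r ∈ ℤ_32 and a ∈ I: r·a ∈ I? Yes

Yes, I is an ideal of ℤ_32


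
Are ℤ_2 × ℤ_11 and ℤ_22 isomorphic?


Comparing ℤ_2 × ℤ_11 and ℤ_22:
gcd(2,11) = 1, so ℤ_2 × ℤ_11 ≅ ℤ_22 (CRT)

Yes, ℤ_2 × ℤ_11 ≅ ℤ_22


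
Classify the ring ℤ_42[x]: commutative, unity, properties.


ℤ_42 has zero divisors (2·21 ≡ 0), and these lift to constant zero divisors in ℤ_42[x]; so not an integral domain
Commutative: Yes
Integral domain: No
Has unity: Yes

ℤ_42[x]: Commutative=Yes, Unity=Yes


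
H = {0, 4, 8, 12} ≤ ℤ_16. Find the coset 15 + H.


15 + H = {15 + h (mod 16) : h ∈ H}
15+0=15, 15+4=3, 15+8=7, 15+12=11
15 + H = {3, 7, 11, 15} = 3 + H

15 + H = {3, 7, 11, 15}


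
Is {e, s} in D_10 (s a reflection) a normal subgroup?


H = {e, s} in D_10 (s a reflection)
r·s·r⁻¹ = sr⁻² ≠ s for n ≥ 3, so {e, s} is not closed under conjugation

No, not a normal subgroup


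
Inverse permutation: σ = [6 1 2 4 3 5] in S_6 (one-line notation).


To find σ⁻¹, swap domain and range:
σ(1) = 6 → σ⁻¹(6) = 1
σ(2) = 1 → σ⁻¹(1) = 2
σ(3) = 2 → σ⁻¹(2) = 3
σ(4) = 4 → σ⁻¹(4) = 4
σ(5) = 3 → σ⁻¹(3) = 5
σ(6) = 5 → σ⁻¹(5) = 6

σ⁻¹ = [2 3 5 4 6 1]


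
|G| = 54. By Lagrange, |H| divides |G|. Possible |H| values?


Lagrange's theorem: |H| divides |G|
|G| = 54
Divisors of 54: 1, 2, 3, 6, 9, 18, 27, 54

Possible subgroup orders: {1, 2, 3, 6, 9, 18, 27, 54}


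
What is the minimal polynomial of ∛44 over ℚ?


∛44 satisfies x³ - 44 = 0, irreducible over ℚ (no rational root; 44 is not a perfect cube)

Minimal polynomial: x³ - 44


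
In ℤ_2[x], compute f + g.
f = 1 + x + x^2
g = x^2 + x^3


Add coefficients mod 2:
x^0: 1 + 0 = 1 (mod 2)
x^1: 1 + 0 = 1 (mod 2)
x^2: 1 + 1 = 0 (mod 2)
x^3: 0 + 1 = 1 (mod 2)
Result: 1 + x + x^3

f + g = 1 + x + x^3


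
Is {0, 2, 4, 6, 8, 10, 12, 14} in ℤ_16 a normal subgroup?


H = {0, 2, 4, 6, 8, 10, 12, 14} in ℤ_16
ℤ_16 is abelian; every subgroup of an abelian group is normal

Yes, normal subgroup


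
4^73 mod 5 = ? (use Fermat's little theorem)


Fermat's little theorem: if p is prime and gcd(a,p)=1, then a^(p-1) ≡ 1 (mod p)
p = 5 is prime, gcd(4,5) = 1
Reduce exponent: 73 mod 4 = 1
So 4^73 ≡ 4^1 (mod 5)
4^1 mod 5 = 4

4^73 ≡ 4 (mod 5)


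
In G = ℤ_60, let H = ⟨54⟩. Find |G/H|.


|⟨54⟩| = n / gcd(54, 60) = 60 / 6 = 10
H is normal (ℤ_60 is abelian).
|G/H| = |G| / |H| = 60 / 10 = 6

|G/H| = 6


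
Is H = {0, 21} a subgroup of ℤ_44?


Subgroup test for H = {0, 21} in (ℤ_44, +):
(1) 0 ∈ H? Yes
(2) Closure: for all a,b ∈ H, (a+b) mod 44 ∈ H? No  [counterexample: 21 + 21 = 42 ∉ H]
(3) Inverses: for all a ∈ H, -a mod 44 ∈ H? No

No, H is not a subgroup of ℤ_44


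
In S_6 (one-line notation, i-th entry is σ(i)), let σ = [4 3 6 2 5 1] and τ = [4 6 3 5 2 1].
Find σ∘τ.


σ∘τ: apply τ first, then σ
1 →τ 4 →σ 2
2 →τ 6 →σ 1
3 →τ 3 →σ 6
4 →τ 5 →σ 5
5 →τ 2 →σ 3
6 →τ 1 →σ 4

σ∘τ = [2 1 6 5 3 4]


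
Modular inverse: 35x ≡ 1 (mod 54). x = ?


Use the extended Euclidean algorithm to write 1 = 35·s + 54·t; then s mod 54 is the inverse.
Euclidean algorithm:
  35 = 0·54 + 35
  54 = 1·35 + 19
  35 = 1·19 + 16
  19 = 1·16 + 3
  16 = 5·3 + 1
  3 = 3·1 + 0
gcd(35,54) = 1
Back-substitution gives: 35·(17) + 54·(-11) = 1
So 35⁻¹ ≡ 17 ≡ 17 (mod 54)
Check: 35 × 17 = 595 ≡ 1 (mod 54) ✓

35⁻¹ ≡ 17 (mod 54)


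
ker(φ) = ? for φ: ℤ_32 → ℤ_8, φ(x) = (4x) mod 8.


Kernel = preimage of identity
ker(φ) = {x ∈ ℤ_32 : 4x ≡ 0 (mod 8)}. Since 8 | 32, φ is well-defined. The kernel is the cyclic subgroup ⟨2⟩ of ℤ_32 (order 16), i.e. {0, 2, 4, 6, 8, 10, 12, 14, 16, 18, 20, 22, 24, 26, 28, 30}

ker(φ) = {0, 2, 4, 6, 8, 10, 12, 14, 16, 18, 20, 22, 24, 26, 28, 30}


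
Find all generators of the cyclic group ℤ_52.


g generates ℤ_n iff gcd(g,n) = 1
Prime factors of 52: 2, 13
Generators are g ∈ {1,...,51} not divisible by any of these primes.
Generators: {1, 3, 5, 7, 9, 11, 15, 17, 19, 21, 23, 25, 27, 29, 31, 33, 35, 37, 41, 43, 45, 47, 49, 51}
Number of generators = φ(52) = 24

Generators of ℤ_52 = {1, 3, 5, 7, 9, 11, 15, 17, 19, 21, 23, 25, 27, 29, 31, 33, 35, 37, 41, 43, 45, 47, 49, 51}


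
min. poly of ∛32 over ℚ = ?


∛32 satisfies x³ - 32 = 0, irreducible over ℚ (no rational root; 32 is not a perfect cube)

Minimal polynomial: x³ - 32


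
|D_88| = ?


|D_n| = 2n (n rotations and n reflections)
|D_88| = 2×88 = 176

|D_88| = 176


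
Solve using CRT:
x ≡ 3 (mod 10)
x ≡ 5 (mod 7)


m₁ = 10, m₂ = 7, gcd = 1, so CRT applies. M = m₁·m₂ = 70
Let M₁ = M/m₁ = 7, M₂ = M/m₂ = 10
Find y₁ ≡ M₁⁻¹ (mod m₁): 7⁻¹ ≡ 3 (mod 10)
Find y₂ ≡ M₂⁻¹ (mod m₂): 10⁻¹ ≡ 5 (mod 7)
x = a₁·M₁·y₁ + a₂·M₂·y₂ = 3·7·3 + 5·10·5 = 313
Reduce mod 70: x ≡ 33
Check: 33 mod 10 = 3 ✓, 33 mod 7 = 5 ✓

x ≡ 33 (mod 70)


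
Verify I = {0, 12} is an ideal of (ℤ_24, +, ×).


Check ideal conditions for I = {0, 12} in ℤ_24:
(1) I is an additive subgroup? Yes
(2) For r ∈ ℤ_24 and a ∈ I: r·a ∈ I? Yes

Yes, I is an ideal of ℤ_24


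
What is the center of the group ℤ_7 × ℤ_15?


Z(G) = {g ∈ G | gx = xg for all x ∈ G}
Direct product of abelian groups is abelian, so Z(G) = G

Z(ℤ_7 × ℤ_15) = ℤ_7 × ℤ_15


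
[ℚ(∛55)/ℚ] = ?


∛55 has minimal polynomial x³ - 55 (irreducible over ℚ since 55 is not a perfect cube)

[ℚ(∛55)/ℚ] = 3


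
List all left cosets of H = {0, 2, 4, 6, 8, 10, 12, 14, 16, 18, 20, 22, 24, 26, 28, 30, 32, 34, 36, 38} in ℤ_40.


H = {0, 2, 4, 6, 8, 10, 12, 14, 16, 18, 20, 22, 24, 26, 28, 30, 32, 34, 36, 38}, |H| = 20
Number of cosets = |G|/|H| = 40/20 = 2
0 + H = {0, 2, 4, 6, 8, 10, 12, 14, 16, 18, 20, 22, 24, 26, 28, 30, 32, 34, 36, 38}
1 + H = {1, 3, 5, 7, 9, 11, 13, 15, 17, 19, 21, 23, 25, 27, 29, 31, 33, 35, 37, 39}

Cosets: 0+H={0,2,4,6,8,10,12,14,16,18,20,22,24,26,28,30,32,34,36,38}; 1+H={1,3,5,7,9,11,13,15,17,19,21,23,25,27,29,31,33,35,37,39}


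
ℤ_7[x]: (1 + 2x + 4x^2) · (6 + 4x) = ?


Expand and collect like terms; reduce coefficients mod 7:
x^0: 1·6 = 6 ≡ 6 (mod 7)
x^1: 1·4 + 2·6 = 16 ≡ 2 (mod 7)
x^2: 2·4 + 4·6 = 32 ≡ 4 (mod 7)
x^3: 4·4 = 16 ≡ 2 (mod 7)
Result: 6 + 2x + 4x^2 + 2x^3

f · g = 6 + 2x + 4x^2 + 2x^3


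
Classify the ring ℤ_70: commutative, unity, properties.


ℤ_70 is a commutative ring with unity 1; 70 = 2×35 is composite, so 2·35 ≡ 0 gives zero divisors (not an integral domain)
Commutative: Yes
Integral domain: No
Has unity: Yes

ℤ_70: Commutative=Yes, Unity=Yes


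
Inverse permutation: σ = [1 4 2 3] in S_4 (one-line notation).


To find σ⁻¹, swap domain and range:
σ(1) = 1 → σ⁻¹(1) = 1
σ(2) = 4 → σ⁻¹(4) = 2
σ(3) = 2 → σ⁻¹(2) = 3
σ(4) = 3 → σ⁻¹(3) = 4

σ⁻¹ = [1 3 4 2]


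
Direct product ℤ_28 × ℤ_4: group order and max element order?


|ℤ_28 × ℤ_4| = 28 × 4 = 112
Max element order = lcm(28,4) = 28
Cyclic? No (gcd=4)

|ℤ_28×ℤ_4| = 112, max element order = 28


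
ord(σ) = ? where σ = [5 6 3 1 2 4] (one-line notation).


Cycle decomposition: (1 5 2 6 4)
Cycle lengths: 5
Order = lcm(5) = 5

ord(σ) = 5


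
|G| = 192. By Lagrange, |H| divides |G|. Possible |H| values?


Lagrange's theorem: |H| divides |G|
|G| = 192
Divisors of 192: 1, 2, 3, 4, 6, 8, 12, 16, 24, 32, 48, 64, 96, 192

Possible subgroup orders: {1, 2, 3, 4, 6, 8, 12, 16, 24, 32, 48, 64, 96, 192}


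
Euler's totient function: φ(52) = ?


Factor n: 52 = 2^2 × 13
φ(n) = n · ∏(1 - 1/p) over distinct primes p | n
φ(52) = 52 · (1 - 1/2) · (1 - 1/13) = 24

φ(52) = 24


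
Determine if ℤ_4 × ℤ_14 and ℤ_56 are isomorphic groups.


Comparing ℤ_4 × ℤ_14 and ℤ_56:
gcd(4,14) = 2 ≠ 1. Max element order in ℤ_4×ℤ_14 is lcm(4,14) = 28 < 56, so it has no element of order 56

No, ℤ_4 × ℤ_14 ≇ ℤ_56


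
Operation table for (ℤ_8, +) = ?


Elements: {0, 1, 2, 3, 4, 5, 6, 7}
Operation: addition mod 8
Entry (a, b) = (a + b) mod 8

Cayley table:
  | 0 | 1 | 2 | 3 | 4 | 5 | 6 | 7
0 | 0 | 1 | 2 | 3 | 4 | 5 | 6 | 7
1 | 1 | 2 | 3 | 4 | 5 | 6 | 7 | 0
2 | 2 | 3 | 4 | 5 | 6 | 7 | 0 | 1
3 | 3 | 4 | 5 | 6 | 7 | 0 | 1 | 2
4 | 4 | 5 | 6 | 7 | 0 | 1 | 2 | 3
5 | 5 | 6 | 7 | 0 | 1 | 2 | 3 | 4
6 | 6 | 7 | 0 | 1 | 2 | 3 | 4 | 5
7 | 7 | 0 | 1 | 2 | 3 | 4 | 5 | 6


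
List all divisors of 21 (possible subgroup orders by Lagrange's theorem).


Lagrange's theorem: |H| divides |G|
|G| = 21
Divisors of 21: 1, 3, 7, 21

Possible subgroup orders: {1, 3, 7, 21}


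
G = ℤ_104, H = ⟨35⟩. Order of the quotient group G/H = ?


|⟨35⟩| = n / gcd(35, 104) = 104 / 1 = 104
H is normal (ℤ_104 is abelian).
|G/H| = |G| / |H| = 104 / 104 = 1

|G/H| = 1


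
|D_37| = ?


|D_n| = 2n (n rotations and n reflections)
|D_37| = 2×37 = 74

|D_37| = 74


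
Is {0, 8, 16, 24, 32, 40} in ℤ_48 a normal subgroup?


H = {0, 8, 16, 24, 32, 40} in ℤ_48
ℤ_48 is abelian; every subgroup of an abelian group is normal

Yes, normal subgroup


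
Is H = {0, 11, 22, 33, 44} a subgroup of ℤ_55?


Subgroup test for H = {0, 11, 22, 33, 44} in (ℤ_55, +):
(1) 0 ∈ H? Yes
(2) Closure: for all a,b ∈ H, (a+b) mod 55 ∈ H? Yes
(3) Inverses: for all a ∈ H, -a mod 55 ∈ H? Yes

Yes, H is a subgroup of ℤ_55


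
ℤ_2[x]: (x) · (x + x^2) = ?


Expand and collect like terms; reduce coefficients mod 2:
x^0: 0·0 = 0 ≡ 0 (mod 2)
x^1: 0·1 + 1·0 = 0 ≡ 0 (mod 2)
x^2: 0·1 + 1·1 = 1 ≡ 1 (mod 2)
x^3: 1·1 = 1 ≡ 1 (mod 2)
Result: x^2 + x^3

f · g = x^2 + x^3


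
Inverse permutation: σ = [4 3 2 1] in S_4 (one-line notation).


To find σ⁻¹, swap domain and range:
σ(1) = 4 → σ⁻¹(4) = 1
σ(2) = 3 → σ⁻¹(3) = 2
σ(3) = 2 → σ⁻¹(2) = 3
σ(4) = 1 → σ⁻¹(1) = 4

σ⁻¹ = [4 3 2 1]


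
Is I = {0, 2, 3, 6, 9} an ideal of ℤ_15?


Check ideal conditions for I = {0, 2, 3, 6, 9} in ℤ_15:
(1) I is an additive subgroup? No
(2) For r ∈ ℤ_15 and a ∈ I: r·a ∈ I? No  [counterexample: r=2, a=2, r·a mod 15 = 4 ∉ I]

No, I is not an ideal of ℤ_15


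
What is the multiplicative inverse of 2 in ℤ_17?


Use the extended Euclidean algorithm to write 1 = 2·s + 17·t; then s mod 17 is the inverse.
Euclidean algorithm:
  2 = 0·17 + 2
  17 = 8·2 + 1
  2 = 2·1 + 0
gcd(2,17) = 1
Back-substitution gives: 2·(-8) + 17·(1) = 1
So 2⁻¹ ≡ -8 ≡ 9 (mod 17)
Check: 2 × 9 = 18 ≡ 1 (mod 17) ✓

2⁻¹ ≡ 9 (mod 17)


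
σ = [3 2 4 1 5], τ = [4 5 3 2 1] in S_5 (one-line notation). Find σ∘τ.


σ∘τ: apply τ first, then σ
1 →τ 4 →σ 1
2 →τ 5 →σ 5
3 →τ 3 →σ 4
4 →τ 2 →σ 2
5 →τ 1 →σ 3

σ∘τ = [1 5 4 2 3]


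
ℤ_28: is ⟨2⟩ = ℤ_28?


g generates ℤ_n iff gcd(g, n) = 1
gcd(2, 28) = 2
Since gcd = 2 ≠ 1, ⟨2⟩ has order 14 < 28, so 2 is not a generator.

No, 2 does not generate ℤ_28


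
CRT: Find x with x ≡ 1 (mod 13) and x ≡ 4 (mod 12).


m₁ = 13, m₂ = 12, gcd = 1, so CRT applies. M = m₁·m₂ = 156
Let M₁ = M/m₁ = 12, M₂ = M/m₂ = 13
Find y₁ ≡ M₁⁻¹ (mod m₁): 12⁻¹ ≡ 12 (mod 13)
Find y₂ ≡ M₂⁻¹ (mod m₂): 13⁻¹ ≡ 1 (mod 12)
x = a₁·M₁·y₁ + a₂·M₂·y₂ = 1·12·12 + 4·13·1 = 196
Reduce mod 156: x ≡ 40
Check: 40 mod 13 = 1 ✓, 40 mod 12 = 4 ✓

x ≡ 40 (mod 156)


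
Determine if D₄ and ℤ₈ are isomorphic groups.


Comparing D₄ and ℤ₈:
D₄ is non-abelian, ℤ₈ is abelian

No, D₄ ≇ ℤ₈


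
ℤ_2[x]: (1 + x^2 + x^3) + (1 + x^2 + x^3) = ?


Add coefficients mod 2:
x^0: 1 + 1 = 0 (mod 2)
x^1: 0 + 0 = 0 (mod 2)
x^2: 1 + 1 = 0 (mod 2)
x^3: 1 + 1 = 0 (mod 2)
Result: 0

f + g = 0


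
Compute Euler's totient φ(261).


Factor n: 261 = 3^2 × 29
φ(n) = n · ∏(1 - 1/p) over distinct primes p | n
φ(261) = 261 · (1 - 1/3) · (1 - 1/29) = 168

φ(261) = 168


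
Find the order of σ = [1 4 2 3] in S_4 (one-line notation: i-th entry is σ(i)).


Cycle decomposition: (2 4 3)
Cycle lengths: 3
Order = lcm(3) = 3

ord(σ) = 3


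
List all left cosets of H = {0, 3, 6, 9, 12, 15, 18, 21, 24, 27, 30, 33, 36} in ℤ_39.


H = {0, 3, 6, 9, 12, 15, 18, 21, 24, 27, 30, 33, 36}, |H| = 13
Number of cosets = |G|/|H| = 39/13 = 3
0 + H = {0, 3, 6, 9, 12, 15, 18, 21, 24, 27, 30, 33, 36}
1 + H = {1, 4, 7, 10, 13, 16, 19, 22, 25, 28, 31, 34, 37}
2 + H = {2, 5, 8, 11, 14, 17, 20, 23, 26, 29, 32, 35, 38}

Cosets: 0+H={0,3,6,9,12,15,18,21,24,27,30,33,36}; 1+H={1,4,7,10,13,16,19,22,25,28,31,34,37}; 2+H={2,5,8,11,14,17,20,23,26,29,32,35,38}


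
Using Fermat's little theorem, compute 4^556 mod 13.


Fermat's little theorem: if p is prime and gcd(a,p)=1, then a^(p-1) ≡ 1 (mod p)
p = 13 is prime, gcd(4,13) = 1
Reduce exponent: 556 mod 12 = 4
So 4^556 ≡ 4^4 (mod 13)
4^4 mod 13 = 9

4^556 ≡ 9 (mod 13)


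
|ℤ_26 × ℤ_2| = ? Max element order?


|ℤ_26 × ℤ_2| = 26 × 2 = 52
Max element order = lcm(26,2) = 26
Cyclic? No (gcd=2)

|ℤ_26×ℤ_2| = 52, max element order = 26


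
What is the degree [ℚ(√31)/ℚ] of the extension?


√31 has minimal polynomial x² - 31 (irreducible over ℚ since 31 is squarefree)

[ℚ(√31)/ℚ] = 2


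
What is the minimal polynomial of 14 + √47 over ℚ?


Let α = 14 + √47. Then α - 14 = √47, so (α - 14)² = 47, giving α² - 28α + 149 = 0. Degree 2 and α ∉ ℚ, so this is the minimal polynomial.

Minimal polynomial: x² - 28x + 149


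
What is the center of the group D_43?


Z(G) = {g ∈ G | gx = xg for all x ∈ G}
For odd n, Z(D_n) = {e}: no nontrivial rotation commutes with all reflections

Z(D_43) = {e}


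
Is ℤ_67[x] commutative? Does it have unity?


ℤ_67 is a field (n prime), so ℤ_67[x] is a commutative integral domain with unity
Commutative: Yes
Integral domain: Yes
Has unity: Yes

ℤ_67[x]: Commutative=Yes, Unity=Yes


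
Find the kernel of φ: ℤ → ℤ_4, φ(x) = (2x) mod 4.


Kernel = preimage of identity
ker(φ) = {x ∈ ℤ : 2x ≡ 0 (mod 4)}. gcd(2,4) = 2, so 2x ≡ 0 (mod 4) ⟺ x ≡ 0 (mod 4/2 = 2). Hence ker(φ) = 2ℤ

ker(φ) = 2ℤ


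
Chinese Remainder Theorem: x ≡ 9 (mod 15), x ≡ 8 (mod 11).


m₁ = 15, m₂ = 11, gcd = 1, so CRT applies. M = m₁·m₂ = 165
Let M₁ = M/m₁ = 11, M₂ = M/m₂ = 15
Find y₁ ≡ M₁⁻¹ (mod m₁): 11⁻¹ ≡ 11 (mod 15)
Find y₂ ≡ M₂⁻¹ (mod m₂): 15⁻¹ ≡ 3 (mod 11)
x = a₁·M₁·y₁ + a₂·M₂·y₂ = 9·11·11 + 8·15·3 = 1449
Reduce mod 165: x ≡ 129
Check: 129 mod 15 = 9 ✓, 129 mod 11 = 8 ✓

x ≡ 129 (mod 165)


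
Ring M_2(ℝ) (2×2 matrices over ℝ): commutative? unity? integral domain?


Matrix multiplication is non-commutative for n ≥ 2; the identity matrix I is the unity; singular matrices give zero divisors, so not an integral domain
Commutative: No
Integral domain: No
Has unity: Yes

M_2(ℝ) (2×2 matrices over ℝ): Commutative=No, Unity=Yes


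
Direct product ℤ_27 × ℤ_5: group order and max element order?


|ℤ_27 × ℤ_5| = 27 × 5 = 135
Max element order = lcm(27,5) = 135
Cyclic? Yes (gcd=1)

|ℤ_27×ℤ_5| = 135, max element order = 135


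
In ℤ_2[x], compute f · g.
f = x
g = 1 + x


Expand and collect like terms; reduce coefficients mod 2:
x^0: 0·1 = 0 ≡ 0 (mod 2)
x^1: 0·1 + 1·1 = 1 ≡ 1 (mod 2)
x^2: 1·1 = 1 ≡ 1 (mod 2)
Result: x + x^2

f · g = x + x^2


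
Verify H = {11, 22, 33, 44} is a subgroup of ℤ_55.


Subgroup test for H = {11, 22, 33, 44} in (ℤ_55, +):
(1) 0 ∈ H? No
(2) Closure: for all a,b ∈ H, (a+b) mod 55 ∈ H? No  [counterexample: 11 + 44 = 0 ∉ H]
(3) Inverses: for all a ∈ H, -a mod 55 ∈ H? Yes

No, H is not a subgroup of ℤ_55


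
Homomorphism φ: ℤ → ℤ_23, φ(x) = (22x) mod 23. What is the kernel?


Kernel = preimage of identity
ker(φ) = {x ∈ ℤ : 22x ≡ 0 (mod 23)}. gcd(22,23) = 1, so 22x ≡ 0 (mod 23) ⟺ x ≡ 0 (mod 23/1 = 23). Hence ker(φ) = 23ℤ

ker(φ) = 23ℤ


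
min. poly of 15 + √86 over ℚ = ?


Let α = 15 + √86. Then α - 15 = √86, so (α - 15)² = 86, giving α² - 30α + 139 = 0. Degree 2 and α ∉ ℚ, so this is the minimal polynomial.

Minimal polynomial: x² - 30x + 139


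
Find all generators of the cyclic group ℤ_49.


g generates ℤ_n iff gcd(g,n) = 1
Prime factors of 49: 7
Generators are g ∈ {1,...,48} not divisible by any of these primes.
Generators: {1, 2, 3, 4, 5, 6, 8, 9, 10, 11, 12, 13, 15, 16, 17, 18, 19, 20, 22, 23, 24, 25, 26, 27, 29, 30, 31, 32, 33, 34, 36, 37, 38, 39, 40, 41, 43, 44, 45, 46, 47, 48}
Number of generators = φ(49) = 42

Generators of ℤ_49 = {1, 2, 3, 4, 5, 6, 8, 9, 10, 11, 12, 13, 15, 16, 17, 18, 19, 20, 22, 23, 24, 25, 26, 27, 29, 30, 31, 32, 33, 34, 36, 37, 38, 39, 40, 41, 43, 44, 45, 46, 47, 48}


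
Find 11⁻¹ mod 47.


Use the extended Euclidean algorithm to write 1 = 11·s + 47·t; then s mod 47 is the inverse.
Euclidean algorithm:
  11 = 0·47 + 11
  47 = 4·11 + 3
  11 = 3·3 + 2
  3 = 1·2 + 1
  2 = 2·1 + 0
gcd(11,47) = 1
Back-substitution gives: 11·(-17) + 47·(4) = 1
So 11⁻¹ ≡ -17 ≡ 30 (mod 47)
Check: 11 × 30 = 330 ≡ 1 (mod 47) ✓

11⁻¹ ≡ 30 (mod 47)


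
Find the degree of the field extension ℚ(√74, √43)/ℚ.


[ℚ(√74,√43):ℚ] = [ℚ(√74,√43):ℚ(√74)]·[ℚ(√74):ℚ] = 2·2 = 4

[ℚ(√74, √43)/ℚ] = 4


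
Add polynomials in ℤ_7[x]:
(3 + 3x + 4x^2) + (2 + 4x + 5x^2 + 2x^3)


Add coefficients mod 7:
x^0: 3 + 2 = 5 (mod 7)
x^1: 3 + 4 = 0 (mod 7)
x^2: 4 + 5 = 2 (mod 7)
x^3: 0 + 2 = 2 (mod 7)
Result: 5 + 2x^2 + 2x^3

f + g = 5 + 2x^2 + 2x^3


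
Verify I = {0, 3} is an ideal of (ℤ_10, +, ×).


Check ideal conditions for I = {0, 3} in ℤ_10:
(1) I is an additive subgroup? No
(2) For r ∈ ℤ_10 and a ∈ I: r·a ∈ I? No  [counterexample: r=2, a=3, r·a mod 10 = 6 ∉ I]

No, I is not an ideal of ℤ_10


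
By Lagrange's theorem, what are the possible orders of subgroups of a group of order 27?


Lagrange's theorem: |H| divides |G|
|G| = 27
Divisors of 27: 1, 3, 9, 27

Possible subgroup orders: {1, 3, 9, 27}


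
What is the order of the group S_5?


|S_n| = n! (number of permutations of n symbols)
|S_5| = 5! = 120

|S_5| = 120


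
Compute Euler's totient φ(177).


Factor n: 177 = 3 × 59
φ(n) = n · ∏(1 - 1/p) over distinct primes p | n
φ(177) = 177 · (1 - 1/3) · (1 - 1/59) = 116

φ(177) = 116


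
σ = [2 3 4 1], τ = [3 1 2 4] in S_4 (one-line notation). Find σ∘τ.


σ∘τ: apply τ first, then σ
1 →τ 3 →σ 4
2 →τ 1 →σ 2
3 →τ 2 →σ 3
4 →τ 4 →σ 1

σ∘τ = [4 2 3 1]


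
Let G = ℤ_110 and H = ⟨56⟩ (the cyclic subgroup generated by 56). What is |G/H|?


|⟨56⟩| = n / gcd(56, 110) = 110 / 2 = 55
H is normal (ℤ_110 is abelian).
|G/H| = |G| / |H| = 110 / 55 = 2

|G/H| = 2


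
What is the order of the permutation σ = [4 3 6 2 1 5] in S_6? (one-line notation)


Cycle decomposition: (1 4 2 3 6 5)
Cycle lengths: 6
Order = lcm(6) = 6

ord(σ) = 6


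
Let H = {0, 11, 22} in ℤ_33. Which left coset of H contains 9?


9 + H = {9 + h (mod 33) : h ∈ H}
9+0=9, 9+11=20, 9+22=31

9 + H = {9, 20, 31}


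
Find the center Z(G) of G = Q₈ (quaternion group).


Z(G) = {g ∈ G | gx = xg for all x ∈ G}
In Q₈ = {±1, ±i, ±j, ±k}, only ±1 commute with every element

Z(Q₈ (quaternion group)) = {1, -1}


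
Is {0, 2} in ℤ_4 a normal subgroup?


H = {0, 2} in ℤ_4
ℤ_4 is abelian; every subgroup of an abelian group is normal

Yes, normal subgroup


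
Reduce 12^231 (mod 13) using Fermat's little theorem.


Fermat's little theorem: if p is prime and gcd(a,p)=1, then a^(p-1) ≡ 1 (mod p)
p = 13 is prime, gcd(12,13) = 1
Reduce exponent: 231 mod 12 = 3
So 12^231 ≡ 12^3 (mod 13)
12^3 mod 13 = 12

12^231 ≡ 12 (mod 13)


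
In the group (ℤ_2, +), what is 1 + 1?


Operation: addition mod 2
1 + 1 = (a + b) mod 2 with a = 1, b = 1

1 + 1 = 0


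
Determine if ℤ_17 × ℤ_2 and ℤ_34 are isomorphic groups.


Comparing ℤ_17 × ℤ_2 and ℤ_34:
gcd(17,2) = 1, so ℤ_17 × ℤ_2 ≅ ℤ_34 (CRT)

Yes, ℤ_17 × ℤ_2 ≅ ℤ_34


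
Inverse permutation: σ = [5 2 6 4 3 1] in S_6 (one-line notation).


To find σ⁻¹, swap domain and range:
σ(1) = 5 → σ⁻¹(5) = 1
σ(2) = 2 → σ⁻¹(2) = 2
σ(3) = 6 → σ⁻¹(6) = 3
σ(4) = 4 → σ⁻¹(4) = 4
σ(5) = 3 → σ⁻¹(3) = 5
σ(6) = 1 → σ⁻¹(1) = 6

σ⁻¹ = [6 2 5 4 1 3]


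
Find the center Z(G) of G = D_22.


Z(G) = {g ∈ G | gx = xg for all x ∈ G}
For even n, Z(D_n) = {e, r^(n/2)}: the 180° rotation r^11 commutes with every reflection and rotation

Z(D_22) = {e, r^11}


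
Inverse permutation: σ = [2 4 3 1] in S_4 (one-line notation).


To find σ⁻¹, swap domain and range:
σ(1) = 2 → σ⁻¹(2) = 1
σ(2) = 4 → σ⁻¹(4) = 2
σ(3) = 3 → σ⁻¹(3) = 3
σ(4) = 1 → σ⁻¹(1) = 4

σ⁻¹ = [4 1 3 2]


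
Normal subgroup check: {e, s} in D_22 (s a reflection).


H = {e, s} in D_22 (s a reflection)
r·s·r⁻¹ = sr⁻² ≠ s for n ≥ 3, so {e, s} is not closed under conjugation

No, not a normal subgroup


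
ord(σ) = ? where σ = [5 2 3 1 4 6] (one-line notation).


Cycle decomposition: (1 5 4)
Cycle lengths: 3
Order = lcm(3) = 3

ord(σ) = 3


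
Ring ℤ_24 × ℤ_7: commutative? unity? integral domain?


Direct product ring; commutative with unity (1,1); but (1,0)·(0,1) = (0,0) gives zero divisors, so not an integral domain
Commutative: Yes
Integral domain: No
Has unity: Yes

ℤ_24 × ℤ_7: Commutative=Yes, Unity=Yes


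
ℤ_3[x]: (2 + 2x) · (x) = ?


Expand and collect like terms; reduce coefficients mod 3:
x^0: 2·0 = 0 ≡ 0 (mod 3)
x^1: 2·1 + 2·0 = 2 ≡ 2 (mod 3)
x^2: 2·1 = 2 ≡ 2 (mod 3)
Result: 2x + 2x^2

f · g = 2x + 2x^2


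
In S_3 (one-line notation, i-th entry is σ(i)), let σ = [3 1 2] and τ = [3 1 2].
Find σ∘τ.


σ∘τ: apply τ first, then σ
1 →τ 3 →σ 2
2 →τ 1 →σ 3
3 →τ 2 →σ 1

σ∘τ = [2 3 1]


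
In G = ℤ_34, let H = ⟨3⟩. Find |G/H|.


|⟨3⟩| = n / gcd(3, 34) = 34 / 1 = 34
H is normal (ℤ_34 is abelian).
|G/H| = |G| / |H| = 34 / 34 = 1

|G/H| = 1


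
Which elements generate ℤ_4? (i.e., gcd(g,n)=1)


g generates ℤ_n iff gcd(g,n) = 1
Checking each g ∈ {1,...,3}:
gcd(1,4) = 1
gcd(2,4) = 2
gcd(3,4) = 1
Generators: {1, 3}
Number of generators = φ(4) = 2

Generators of ℤ_4 = {1, 3}


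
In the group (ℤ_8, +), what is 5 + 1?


Operation: addition mod 8
5 + 1 = (a + b) mod 8 with a = 5, b = 1

5 + 1 = 6


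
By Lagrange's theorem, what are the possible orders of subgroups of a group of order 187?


Lagrange's theorem: |H| divides |G|
|G| = 187
Divisors of 187: 1, 11, 17, 187

Possible subgroup orders: {1, 11, 17, 187}


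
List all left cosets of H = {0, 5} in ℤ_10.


H = {0, 5}, |H| = 2
Number of cosets = |G|/|H| = 10/2 = 5
0 + H = {0, 5}
1 + H = {1, 6}
2 + H = {2, 7}
3 + H = {3, 8}
4 + H = {4, 9}

Cosets: 0+H={0,5}; 1+H={1,6}; 2+H={2,7}; 3+H={3,8}; 4+H={4,9}
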